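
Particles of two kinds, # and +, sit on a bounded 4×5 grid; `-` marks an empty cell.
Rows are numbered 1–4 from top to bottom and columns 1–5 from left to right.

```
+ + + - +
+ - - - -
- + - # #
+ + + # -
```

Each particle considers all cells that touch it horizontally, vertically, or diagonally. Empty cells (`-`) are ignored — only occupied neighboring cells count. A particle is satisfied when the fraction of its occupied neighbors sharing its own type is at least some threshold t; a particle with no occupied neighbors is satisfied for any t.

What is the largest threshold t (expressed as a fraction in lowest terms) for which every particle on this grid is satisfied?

1/2

(1,1)+ 2/2
(1,2)+ 3/3
(1,3)+ 1/1
(1,5)+ — no occupied neighbors
(2,1)+ 3/3
(3,2)+ 4/4
(3,4)# 2/3
(3,5)# 2/2
(4,1)+ 2/2
(4,2)+ 3/3
(4,3)+ 2/4
(4,4)# 2/3
The smallest same-type fraction is 2/4 at (4,3), which reduces to 1/2. Any threshold above that leaves this particle unsatisfied.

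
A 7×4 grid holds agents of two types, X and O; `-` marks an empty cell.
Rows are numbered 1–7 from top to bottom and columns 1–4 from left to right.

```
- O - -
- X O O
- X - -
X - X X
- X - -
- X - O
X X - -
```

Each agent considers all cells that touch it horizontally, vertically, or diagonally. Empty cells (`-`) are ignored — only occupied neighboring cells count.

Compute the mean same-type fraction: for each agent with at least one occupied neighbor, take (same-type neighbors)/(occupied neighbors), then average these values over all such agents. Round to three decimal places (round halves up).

(1,2)O 1/2
(2,2)X 1/3
(2,3)O 2/4
(2,4)O 1/1
(3,2)X 3/4
(4,1)X 2/2
(4,3)X 3/3
(4,4)X 1/1
(5,2)X 3/3
(6,2)X 3/3
(6,4)O — no occupied neighbors
(7,1)X 2/2
(7,2)X 2/2
Sum over 12 agents: 1/2 + 1/3 + 2/4 + 1/1 + 3/4 + 2/2 + 3/3 + 1/1 + 3/3 + 3/3 + 2/2 + 2/2 = 121/12; mean = 121/12 ÷ 12 = 121/144 = 0.840277… → 0.840.

0.840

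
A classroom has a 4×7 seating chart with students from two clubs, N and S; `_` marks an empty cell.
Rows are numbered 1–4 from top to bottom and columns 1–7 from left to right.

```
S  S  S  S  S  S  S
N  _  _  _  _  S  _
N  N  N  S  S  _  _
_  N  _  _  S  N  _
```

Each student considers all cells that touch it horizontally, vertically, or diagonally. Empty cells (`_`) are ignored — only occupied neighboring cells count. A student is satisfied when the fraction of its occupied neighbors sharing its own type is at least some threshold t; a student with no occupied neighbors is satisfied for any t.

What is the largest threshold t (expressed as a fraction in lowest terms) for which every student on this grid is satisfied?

Row 1: (1,1)S 1/2 · (1,2)S 2/3 · (1,3)S 2/2 · (1,4)S 2/2 · (1,5)S 3/3 · (1,6)S 3/3 · (1,7)S 2/2
Row 2: (2,1)N 2/4 · (2,6)S 4/4
Row 3: (3,1)N 3/3 · (3,2)N 4/4 · (3,3)N 2/3 · (3,4)S 2/3 · (3,5)S 3/4
Row 4: (4,2)N 3/3 · (4,5)S 2/3 · (4,6)N 0/2
The smallest same-type fraction is 0/2 at (4,6), which reduces to 0/1. Any threshold above that leaves this student unsatisfied.

0/1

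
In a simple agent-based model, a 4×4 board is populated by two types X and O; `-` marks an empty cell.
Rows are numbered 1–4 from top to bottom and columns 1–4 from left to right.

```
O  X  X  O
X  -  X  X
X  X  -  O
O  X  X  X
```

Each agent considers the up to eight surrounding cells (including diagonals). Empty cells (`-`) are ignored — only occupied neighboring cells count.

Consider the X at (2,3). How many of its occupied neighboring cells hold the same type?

4

Occupied neighbors of (2,3): (1,2)=X, (1,3)=X, (1,4)=O, (2,4)=X, (3,2)=X, (3,4)=O.
Same type (X): 4 of 6.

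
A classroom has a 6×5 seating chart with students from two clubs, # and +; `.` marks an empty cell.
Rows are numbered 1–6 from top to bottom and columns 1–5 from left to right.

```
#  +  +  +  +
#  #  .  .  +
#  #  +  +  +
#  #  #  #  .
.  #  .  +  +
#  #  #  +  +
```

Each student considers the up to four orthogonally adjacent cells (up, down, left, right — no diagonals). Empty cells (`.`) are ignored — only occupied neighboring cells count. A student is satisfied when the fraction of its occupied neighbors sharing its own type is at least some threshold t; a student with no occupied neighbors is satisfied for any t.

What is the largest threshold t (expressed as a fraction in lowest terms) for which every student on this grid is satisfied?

(1,1)# 1/2
(1,2)+ 1/3
(1,3)+ 2/2
(1,4)+ 2/2
(1,5)+ 2/2
(2,1)# 3/3
(2,2)# 2/3
(2,5)+ 2/2
(3,1)# 3/3
(3,2)# 3/4
(3,3)+ 1/3
(3,4)+ 2/3
(3,5)+ 2/2
(4,1)# 2/2
(4,2)# 4/4
(4,3)# 2/3
(4,4)# 1/3
(5,2)# 2/2
(5,4)+ 2/3
(5,5)+ 2/2
(6,1)# 1/1
(6,2)# 3/3
(6,3)# 1/2
(6,4)+ 2/3
(6,5)+ 2/2
The smallest same-type fraction is 1/3 at (1,2), which reduces to 1/3. Any threshold above that leaves this student unsatisfied.

1/3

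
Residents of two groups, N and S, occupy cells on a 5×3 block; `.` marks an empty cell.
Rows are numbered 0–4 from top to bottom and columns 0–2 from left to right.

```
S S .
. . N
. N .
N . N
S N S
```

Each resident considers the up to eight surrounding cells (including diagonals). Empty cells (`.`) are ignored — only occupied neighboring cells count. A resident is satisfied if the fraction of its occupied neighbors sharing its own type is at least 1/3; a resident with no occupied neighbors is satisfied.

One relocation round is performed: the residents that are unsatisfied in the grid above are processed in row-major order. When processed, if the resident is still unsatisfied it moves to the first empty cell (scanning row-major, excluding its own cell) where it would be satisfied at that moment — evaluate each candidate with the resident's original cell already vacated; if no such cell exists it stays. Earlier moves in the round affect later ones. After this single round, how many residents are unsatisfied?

0

Initially unsatisfied (in order): (4,0), (4,2).
  (4,0) → (0,2).
  (4,2) → (1,0).
Resulting grid:
S S S
S . N
. N .
N . N
. N .
All satisfied now.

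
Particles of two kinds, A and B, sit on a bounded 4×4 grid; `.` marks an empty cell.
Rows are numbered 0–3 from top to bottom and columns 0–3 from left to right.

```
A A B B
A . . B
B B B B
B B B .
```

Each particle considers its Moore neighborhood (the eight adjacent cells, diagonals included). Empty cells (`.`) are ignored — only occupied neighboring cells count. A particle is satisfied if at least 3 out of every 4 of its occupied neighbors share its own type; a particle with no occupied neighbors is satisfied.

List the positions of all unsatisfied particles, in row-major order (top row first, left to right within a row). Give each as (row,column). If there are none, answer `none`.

Row 0: (0,0)A 2/2 satisfied · (0,1)A 2/3 not · (0,2)B 2/3 not · (0,3)B 2/2 satisfied
Row 1: (1,0)A 2/4 not · (1,3)B 4/4 satisfied
Row 2: (2,0)B 3/4 satisfied · (2,1)B 5/6 satisfied · (2,2)B 5/5 satisfied · (2,3)B 3/3 satisfied
Row 3: (3,0)B 3/3 satisfied · (3,1)B 5/5 satisfied · (3,2)B 4/4 satisfied

(0,1), (0,2), (1,0)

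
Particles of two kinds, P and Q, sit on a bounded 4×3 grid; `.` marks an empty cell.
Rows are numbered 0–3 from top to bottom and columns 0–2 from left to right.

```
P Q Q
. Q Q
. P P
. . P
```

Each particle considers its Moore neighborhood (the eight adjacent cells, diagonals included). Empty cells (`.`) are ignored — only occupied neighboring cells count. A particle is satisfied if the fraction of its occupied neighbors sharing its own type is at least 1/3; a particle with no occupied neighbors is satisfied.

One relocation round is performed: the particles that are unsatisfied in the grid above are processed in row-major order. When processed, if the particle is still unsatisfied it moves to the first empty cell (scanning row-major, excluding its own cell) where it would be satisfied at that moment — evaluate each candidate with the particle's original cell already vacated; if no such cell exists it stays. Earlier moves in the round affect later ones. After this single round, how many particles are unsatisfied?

Initially unsatisfied (in order): (0,0).
  (0,0) → (1,0).
Resulting grid:
. Q Q
P Q Q
. P P
. . P
All satisfied now.

0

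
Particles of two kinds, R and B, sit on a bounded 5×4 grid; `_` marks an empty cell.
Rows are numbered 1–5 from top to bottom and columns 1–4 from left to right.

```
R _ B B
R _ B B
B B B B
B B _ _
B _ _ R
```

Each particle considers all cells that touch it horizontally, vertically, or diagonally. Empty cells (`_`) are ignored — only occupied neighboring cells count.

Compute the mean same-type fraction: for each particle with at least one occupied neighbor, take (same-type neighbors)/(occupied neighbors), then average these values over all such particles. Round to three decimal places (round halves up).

0.917

Row 1: (1,1)R 1/1 · (1,3)B 3/3 · (1,4)B 3/3
Row 2: (2,1)R 1/3 · (2,3)B 6/6 · (2,4)B 5/5
Row 3: (3,1)B 3/4 · (3,2)B 5/6 · (3,3)B 5/5 · (3,4)B 3/3
Row 4: (4,1)B 4/4 · (4,2)B 5/5
Row 5: (5,1)B 2/2 · (5,4)R — no occupied neighbors
Sum over 13 particles: 1/1 + 3/3 + 3/3 + 1/3 + 6/6 + 5/5 + 3/4 + 5/6 + 5/5 + 3/3 + 4/4 + 5/5 + 2/2 = 143/12; mean = 143/12 ÷ 13 = 11/12 = 0.916666… → 0.917.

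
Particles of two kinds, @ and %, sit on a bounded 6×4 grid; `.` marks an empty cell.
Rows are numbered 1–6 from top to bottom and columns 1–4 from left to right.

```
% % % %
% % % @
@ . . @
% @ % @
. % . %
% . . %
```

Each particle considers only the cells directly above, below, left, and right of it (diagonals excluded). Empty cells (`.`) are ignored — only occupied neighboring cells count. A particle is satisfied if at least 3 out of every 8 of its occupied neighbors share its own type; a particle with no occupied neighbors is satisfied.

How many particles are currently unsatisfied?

7

Row 1: (1,1)% 2/2 ✓ · (1,2)% 3/3 ✓ · (1,3)% 3/3 ✓ · (1,4)% 1/2 ✓
Row 2: (2,1)% 2/3 ✓ · (2,2)% 3/3 ✓ · (2,3)% 2/3 ✓ · (2,4)@ 1/3 ✗
Row 3: (3,1)@ 0/2 ✗ · (3,4)@ 2/2 ✓
Row 4: (4,1)% 0/2 ✗ · (4,2)@ 0/3 ✗ · (4,3)% 0/2 ✗ · (4,4)@ 1/3 ✗
Row 5: (5,2)% 0/1 ✗ · (5,4)% 1/2 ✓
Row 6: (6,1)% 0/0 ✓ · (6,4)% 1/1 ✓
Unsatisfied: (2,4), (3,1), (4,1), (4,2), (4,3), (4,4), (5,2) — 7 in total.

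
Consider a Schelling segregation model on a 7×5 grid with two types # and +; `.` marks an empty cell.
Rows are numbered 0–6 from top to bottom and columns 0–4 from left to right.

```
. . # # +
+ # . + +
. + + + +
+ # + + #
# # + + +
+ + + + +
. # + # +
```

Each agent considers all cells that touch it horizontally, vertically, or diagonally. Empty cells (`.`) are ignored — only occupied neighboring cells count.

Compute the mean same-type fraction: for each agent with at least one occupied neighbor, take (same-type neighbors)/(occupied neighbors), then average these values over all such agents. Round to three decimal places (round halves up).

Row 0: (0,2)# 2/3 · (0,3)# 1/4 · (0,4)+ 2/3
Row 1: (1,0)+ 1/2 · (1,1)# 1/4 · (1,3)+ 5/7 · (1,4)+ 4/5
Row 2: (2,1)+ 4/6 · (2,2)+ 5/7 · (2,3)+ 6/7 · (2,4)+ 4/5
Row 3: (3,0)+ 1/4 · (3,1)# 2/7 · (3,2)+ 6/8 · (3,3)+ 7/8 · (3,4)# 0/5
Row 4: (4,0)# 2/5 · (4,1)# 2/8 · (4,2)+ 6/8 · (4,3)+ 7/8 · (4,4)+ 4/5
Row 5: (5,0)+ 1/4 · (5,1)+ 4/7 · (5,2)+ 5/8 · (5,3)+ 7/8 · (5,4)+ 4/5
Row 6: (6,1)# 0/4 · (6,2)+ 3/5 · (6,3)# 0/5 · (6,4)+ 2/3
Sum over 30 agents: 2/3 + 1/4 + 2/3 + 1/2 + 1/4 + 5/7 + 4/5 + 4/6 + 5/7 + 6/7 + 4/5 + 1/4 + 2/7 + 6/8 + 7/8 + 0/5 + 2/5 + 2/8 + 6/8 + 7/8 + 4/5 + 1/4 + 4/7 + 5/8 + 7/8 + 4/5 + 0/4 + 3/5 + 0/5 + 2/3 = 3467/210; mean = 3467/210 ÷ 30 = 3467/6300 = 0.550317… → 0.550.

0.550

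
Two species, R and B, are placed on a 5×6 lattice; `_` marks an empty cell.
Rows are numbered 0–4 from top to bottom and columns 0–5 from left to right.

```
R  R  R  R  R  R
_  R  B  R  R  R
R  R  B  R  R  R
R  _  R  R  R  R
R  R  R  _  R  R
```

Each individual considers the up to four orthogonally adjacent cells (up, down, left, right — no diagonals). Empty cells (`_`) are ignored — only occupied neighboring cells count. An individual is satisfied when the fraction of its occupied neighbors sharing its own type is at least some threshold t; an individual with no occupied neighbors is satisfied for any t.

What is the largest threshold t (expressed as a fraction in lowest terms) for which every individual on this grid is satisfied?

1/4

Row 0: (0,0)R 1/1 · (0,1)R 3/3 · (0,2)R 2/3 · (0,3)R 3/3 · (0,4)R 3/3 · (0,5)R 2/2
Row 1: (1,1)R 2/3 · (1,2)B 1/4 · (1,3)R 3/4 · (1,4)R 4/4 · (1,5)R 3/3
Row 2: (2,0)R 2/2 · (2,1)R 2/3 · (2,2)B 1/4 · (2,3)R 3/4 · (2,4)R 4/4 · (2,5)R 3/3
Row 3: (3,0)R 2/2 · (3,2)R 2/3 · (3,3)R 3/3 · (3,4)R 4/4 · (3,5)R 3/3
Row 4: (4,0)R 2/2 · (4,1)R 2/2 · (4,2)R 2/2 · (4,4)R 2/2 · (4,5)R 2/2
The smallest same-type fraction is 1/4 at (1,2), which reduces to 1/4. Any threshold above that leaves this individual unsatisfied.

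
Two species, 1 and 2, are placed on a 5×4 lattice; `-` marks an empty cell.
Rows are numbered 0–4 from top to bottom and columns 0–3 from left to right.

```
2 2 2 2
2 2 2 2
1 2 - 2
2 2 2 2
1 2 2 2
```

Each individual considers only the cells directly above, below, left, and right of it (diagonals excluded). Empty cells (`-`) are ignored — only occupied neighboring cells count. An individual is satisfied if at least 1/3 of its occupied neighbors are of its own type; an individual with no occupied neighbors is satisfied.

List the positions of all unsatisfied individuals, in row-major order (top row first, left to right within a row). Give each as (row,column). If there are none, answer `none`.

(0,0)2 2/2 ok
(0,1)2 3/3 ok
(0,2)2 3/3 ok
(0,3)2 2/2 ok
(1,0)2 2/3 ok
(1,1)2 4/4 ok
(1,2)2 3/3 ok
(1,3)2 3/3 ok
(2,0)1 0/3 unhappy
(2,1)2 2/3 ok
(2,3)2 2/2 ok
(3,0)2 1/3 ok
(3,1)2 4/4 ok
(3,2)2 3/3 ok
(3,3)2 3/3 ok
(4,0)1 0/2 unhappy
(4,1)2 2/3 ok
(4,2)2 3/3 ok
(4,3)2 2/2 ok

(2,0), (4,0)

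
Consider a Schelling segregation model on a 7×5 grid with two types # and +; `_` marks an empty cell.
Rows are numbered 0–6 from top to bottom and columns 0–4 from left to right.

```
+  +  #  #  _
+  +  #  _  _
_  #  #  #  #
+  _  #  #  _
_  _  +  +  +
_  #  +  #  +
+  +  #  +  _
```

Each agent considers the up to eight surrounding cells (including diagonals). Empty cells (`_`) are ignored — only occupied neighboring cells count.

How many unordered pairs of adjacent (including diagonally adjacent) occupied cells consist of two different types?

Scan each occupied cell's neighbors to the right and below (and the two forward diagonals) so each pair is counted once.
From row 0: 3 unlike of 11 pairs (running 3/11).
From row 1: 4 unlike of 8 pairs (running 7/19).
From row 2: 1 unlike of 10 pairs (running 8/29).
From row 3: 5 unlike of 6 pairs (running 13/35).
From row 4: 4 unlike of 10 pairs (running 17/45).
From row 5: 7 unlike of 12 pairs (running 24/57).
From row 6: 2 unlike of 3 pairs (running 26/60).
Total adjacent occupied pairs: 60; unlike-type pairs: 26.

26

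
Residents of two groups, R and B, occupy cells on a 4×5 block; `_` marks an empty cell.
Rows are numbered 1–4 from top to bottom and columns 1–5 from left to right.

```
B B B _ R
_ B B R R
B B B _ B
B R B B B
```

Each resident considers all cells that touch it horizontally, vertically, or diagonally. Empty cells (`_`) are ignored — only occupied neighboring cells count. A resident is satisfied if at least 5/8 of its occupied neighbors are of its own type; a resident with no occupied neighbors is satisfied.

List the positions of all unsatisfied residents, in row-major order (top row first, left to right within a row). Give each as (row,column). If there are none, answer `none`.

(2,4), (3,5), (4,2)

(1,1)B 2/2 ok
(1,2)B 4/4 ok
(1,3)B 3/4 ok
(1,5)R 2/2 ok
(2,2)B 7/7 ok
(2,3)B 5/6 ok
(2,4)R 2/6 unhappy
(2,5)R 2/3 ok
(3,1)B 3/4 ok
(3,2)B 6/7 ok
(3,3)B 5/7 ok
(3,5)B 2/4 unhappy
(4,1)B 2/3 ok
(4,2)R 0/5 unhappy
(4,3)B 3/4 ok
(4,4)B 4/4 ok
(4,5)B 2/2 ok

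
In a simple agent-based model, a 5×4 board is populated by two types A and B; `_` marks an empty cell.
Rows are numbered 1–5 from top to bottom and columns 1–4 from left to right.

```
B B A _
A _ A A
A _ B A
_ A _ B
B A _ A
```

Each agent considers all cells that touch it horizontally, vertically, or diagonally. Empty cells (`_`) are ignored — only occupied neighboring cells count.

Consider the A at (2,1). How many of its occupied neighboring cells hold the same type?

Occupied neighbors of (2,1): (1,1)=B, (1,2)=B, (3,1)=A.
Same type (A): 1 of 3.

1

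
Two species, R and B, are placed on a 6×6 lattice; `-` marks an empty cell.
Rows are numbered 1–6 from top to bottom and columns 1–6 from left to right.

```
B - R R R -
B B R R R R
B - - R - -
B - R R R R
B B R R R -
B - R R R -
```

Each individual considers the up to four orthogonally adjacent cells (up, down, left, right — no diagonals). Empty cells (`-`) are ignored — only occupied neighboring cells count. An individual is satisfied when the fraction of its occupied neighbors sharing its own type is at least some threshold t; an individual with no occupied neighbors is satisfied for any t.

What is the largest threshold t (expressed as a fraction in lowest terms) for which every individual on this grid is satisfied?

1/2

Row 1: (1,1)B 1/1 · (1,3)R 2/2 · (1,4)R 3/3 · (1,5)R 2/2
Row 2: (2,1)B 3/3 · (2,2)B 1/2 · (2,3)R 2/3 · (2,4)R 4/4 · (2,5)R 3/3 · (2,6)R 1/1
Row 3: (3,1)B 2/2 · (3,4)R 2/2
Row 4: (4,1)B 2/2 · (4,3)R 2/2 · (4,4)R 4/4 · (4,5)R 3/3 · (4,6)R 1/1
Row 5: (5,1)B 3/3 · (5,2)B 1/2 · (5,3)R 3/4 · (5,4)R 4/4 · (5,5)R 3/3
Row 6: (6,1)B 1/1 · (6,3)R 2/2 · (6,4)R 3/3 · (6,5)R 2/2
The smallest same-type fraction is 1/2 at (2,2), which reduces to 1/2. Any threshold above that leaves this individual unsatisfied.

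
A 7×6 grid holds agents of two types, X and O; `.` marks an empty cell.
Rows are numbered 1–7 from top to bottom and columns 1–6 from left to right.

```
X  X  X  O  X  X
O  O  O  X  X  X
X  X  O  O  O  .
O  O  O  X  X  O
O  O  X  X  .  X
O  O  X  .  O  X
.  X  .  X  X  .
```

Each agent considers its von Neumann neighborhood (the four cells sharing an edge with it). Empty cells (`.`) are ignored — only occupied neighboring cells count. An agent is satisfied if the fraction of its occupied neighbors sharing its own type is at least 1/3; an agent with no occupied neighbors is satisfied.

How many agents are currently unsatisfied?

6

Row 1: (1,1)X 1/2 ✓ · (1,2)X 2/3 ✓ · (1,3)X 1/3 ✓ · (1,4)O 0/3 ✗ · (1,5)X 2/3 ✓ · (1,6)X 2/2 ✓
Row 2: (2,1)O 1/3 ✓ · (2,2)O 2/4 ✓ · (2,3)O 2/4 ✓ · (2,4)X 1/4 ✗ · (2,5)X 3/4 ✓ · (2,6)X 2/2 ✓
Row 3: (3,1)X 1/3 ✓ · (3,2)X 1/4 ✗ · (3,3)O 3/4 ✓ · (3,4)O 2/4 ✓ · (3,5)O 1/3 ✓
Row 4: (4,1)O 2/3 ✓ · (4,2)O 3/4 ✓ · (4,3)O 2/4 ✓ · (4,4)X 2/4 ✓ · (4,5)X 1/3 ✓ · (4,6)O 0/2 ✗
Row 5: (5,1)O 3/3 ✓ · (5,2)O 3/4 ✓ · (5,3)X 2/4 ✓ · (5,4)X 2/2 ✓ · (5,6)X 1/2 ✓
Row 6: (6,1)O 2/2 ✓ · (6,2)O 2/4 ✓ · (6,3)X 1/2 ✓ · (6,5)O 0/2 ✗ · (6,6)X 1/2 ✓
Row 7: (7,2)X 0/1 ✗ · (7,4)X 1/1 ✓ · (7,5)X 1/2 ✓
Unsatisfied: (1,4), (2,4), (3,2), (4,6), (6,5), (7,2) — 6 in total.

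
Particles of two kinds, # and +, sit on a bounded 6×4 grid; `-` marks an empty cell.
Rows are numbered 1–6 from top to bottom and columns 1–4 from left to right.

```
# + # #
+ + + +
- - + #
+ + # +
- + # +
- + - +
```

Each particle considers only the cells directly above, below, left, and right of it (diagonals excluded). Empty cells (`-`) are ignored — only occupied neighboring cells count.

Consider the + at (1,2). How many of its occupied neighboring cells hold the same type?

Occupied neighbors of (1,2): (2,2)=+, (1,1)=#, (1,3)=#.
Same type (+): 1 of 3.

1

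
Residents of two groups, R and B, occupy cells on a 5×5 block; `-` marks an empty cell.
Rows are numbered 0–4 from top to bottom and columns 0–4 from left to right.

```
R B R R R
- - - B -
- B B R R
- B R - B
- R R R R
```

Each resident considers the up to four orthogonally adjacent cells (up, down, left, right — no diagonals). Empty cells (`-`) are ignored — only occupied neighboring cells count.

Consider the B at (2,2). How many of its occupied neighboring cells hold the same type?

1

Occupied neighbors of (2,2): (3,2)=R, (2,1)=B, (2,3)=R.
Same type (B): 1 of 3.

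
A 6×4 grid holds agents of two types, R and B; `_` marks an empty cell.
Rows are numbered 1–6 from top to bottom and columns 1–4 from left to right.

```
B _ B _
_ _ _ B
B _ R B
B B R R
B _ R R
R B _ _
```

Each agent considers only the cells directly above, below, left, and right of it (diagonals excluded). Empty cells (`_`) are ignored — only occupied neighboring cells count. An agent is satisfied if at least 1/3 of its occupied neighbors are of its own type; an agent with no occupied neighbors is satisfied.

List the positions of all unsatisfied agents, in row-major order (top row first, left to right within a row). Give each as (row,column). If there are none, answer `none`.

(6,1), (6,2)

Row 1: (1,1)B 0/0 ✓ · (1,3)B 0/0 ✓
Row 2: (2,4)B 1/1 ✓
Row 3: (3,1)B 1/1 ✓ · (3,3)R 1/2 ✓ · (3,4)B 1/3 ✓
Row 4: (4,1)B 3/3 ✓ · (4,2)B 1/2 ✓ · (4,3)R 3/4 ✓ · (4,4)R 2/3 ✓
Row 5: (5,1)B 1/2 ✓ · (5,3)R 2/2 ✓ · (5,4)R 2/2 ✓
Row 6: (6,1)R 0/2 ✗ · (6,2)B 0/1 ✗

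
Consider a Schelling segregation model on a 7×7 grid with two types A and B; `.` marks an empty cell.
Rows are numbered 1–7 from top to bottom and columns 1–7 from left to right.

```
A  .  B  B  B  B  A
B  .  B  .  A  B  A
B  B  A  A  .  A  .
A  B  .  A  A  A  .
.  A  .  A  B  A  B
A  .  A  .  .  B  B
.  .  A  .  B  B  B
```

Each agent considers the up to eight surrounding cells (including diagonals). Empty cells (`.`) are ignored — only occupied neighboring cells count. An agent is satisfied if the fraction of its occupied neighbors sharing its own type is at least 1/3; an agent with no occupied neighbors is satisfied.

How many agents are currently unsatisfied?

Row 1: (1,1)A 0/1 ✗ · (1,3)B 2/2 ✓ · (1,4)B 3/4 ✓ · (1,5)B 3/4 ✓ · (1,6)B 2/5 ✓ · (1,7)A 1/3 ✓
Row 2: (2,1)B 2/3 ✓ · (2,3)B 3/5 ✓ · (2,5)A 2/6 ✓ · (2,6)B 2/6 ✓ · (2,7)A 2/4 ✓
Row 3: (3,1)B 3/4 ✓ · (3,2)B 4/6 ✓ · (3,3)A 2/5 ✓ · (3,4)A 4/5 ✓ · (3,6)A 4/5 ✓
Row 4: (4,1)A 1/4 ✗ · (4,2)B 2/5 ✓ · (4,4)A 4/5 ✓ · (4,5)A 6/7 ✓ · (4,6)A 3/5 ✓
Row 5: (5,2)A 3/4 ✓ · (5,4)A 3/4 ✓ · (5,5)B 1/6 ✗ · (5,6)A 2/6 ✓ · (5,7)B 2/4 ✓
Row 6: (6,1)A 1/1 ✓ · (6,3)A 3/3 ✓ · (6,6)B 6/7 ✓ · (6,7)B 4/5 ✓
Row 7: (7,3)A 1/1 ✓ · (7,5)B 2/2 ✓ · (7,6)B 4/4 ✓ · (7,7)B 3/3 ✓
Unsatisfied: (1,1), (4,1), (5,5) — 3 in total.

3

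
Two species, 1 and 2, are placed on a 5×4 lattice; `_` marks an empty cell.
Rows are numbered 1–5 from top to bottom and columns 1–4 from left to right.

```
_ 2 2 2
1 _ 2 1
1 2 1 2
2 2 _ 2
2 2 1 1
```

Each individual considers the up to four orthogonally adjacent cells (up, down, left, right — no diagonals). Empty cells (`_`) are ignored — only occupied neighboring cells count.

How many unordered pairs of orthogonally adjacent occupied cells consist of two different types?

10

Scan each occupied cell's neighbors to the right and below so each pair is counted once.
Row 1: 2(1,2)–2(1,3)= 2(1,3)–2(1,4)= 2(1,3)–2(2,3)= 2(1,4)–1(2,4)≠  → 1/4 unlike.
Row 2: 1(2,1)–1(3,1)= 2(2,3)–1(2,4)≠ 2(2,3)–1(3,3)≠ 1(2,4)–2(3,4)≠  → 3/4 unlike.
Row 3: 1(3,1)–2(3,2)≠ 1(3,1)–2(4,1)≠ 2(3,2)–1(3,3)≠ 2(3,2)–2(4,2)= 1(3,3)–2(3,4)≠ 2(3,4)–2(4,4)=  → 4/6 unlike.
Row 4: 2(4,1)–2(4,2)= 2(4,1)–2(5,1)= 2(4,2)–2(5,2)= 2(4,4)–1(5,4)≠  → 1/4 unlike.
Row 5: 2(5,1)–2(5,2)= 2(5,2)–1(5,3)≠ 1(5,3)–1(5,4)=  → 1/3 unlike.
Total adjacent occupied pairs: 21; unlike-type pairs: 10.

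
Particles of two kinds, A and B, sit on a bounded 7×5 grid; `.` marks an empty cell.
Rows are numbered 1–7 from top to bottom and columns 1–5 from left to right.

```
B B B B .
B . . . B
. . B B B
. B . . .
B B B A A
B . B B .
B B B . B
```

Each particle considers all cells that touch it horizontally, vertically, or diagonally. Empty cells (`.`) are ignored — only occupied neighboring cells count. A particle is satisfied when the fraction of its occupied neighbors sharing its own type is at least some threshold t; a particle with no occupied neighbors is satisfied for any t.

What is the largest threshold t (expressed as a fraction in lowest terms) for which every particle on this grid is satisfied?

1/4

Row 1: (1,1)B 2/2 · (1,2)B 3/3 · (1,3)B 2/2 · (1,4)B 2/2
Row 2: (2,1)B 2/2 · (2,5)B 3/3
Row 3: (3,3)B 2/2 · (3,4)B 3/3 · (3,5)B 2/2
Row 4: (4,2)B 4/4
Row 5: (5,1)B 3/3 · (5,2)B 5/5 · (5,3)B 4/5 · (5,4)A 1/4 · (5,5)A 1/2
Row 6: (6,1)B 4/4 · (6,3)B 5/6 · (6,4)B 4/6
Row 7: (7,1)B 2/2 · (7,2)B 4/4 · (7,3)B 3/3 · (7,5)B 1/1
The smallest same-type fraction is 1/4 at (5,4), which reduces to 1/4. Any threshold above that leaves this particle unsatisfied.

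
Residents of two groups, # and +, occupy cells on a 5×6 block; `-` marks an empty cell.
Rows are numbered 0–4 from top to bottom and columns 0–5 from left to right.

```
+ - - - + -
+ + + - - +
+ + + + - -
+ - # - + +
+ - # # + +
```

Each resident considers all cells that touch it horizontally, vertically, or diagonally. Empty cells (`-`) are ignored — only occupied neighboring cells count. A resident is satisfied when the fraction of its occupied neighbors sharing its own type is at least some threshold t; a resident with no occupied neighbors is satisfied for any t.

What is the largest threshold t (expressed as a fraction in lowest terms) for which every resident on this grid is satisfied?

2/5

Row 0: (0,0)+ 2/2 · (0,4)+ 1/1
Row 1: (1,0)+ 4/4 · (1,1)+ 6/6 · (1,2)+ 4/4 · (1,5)+ 1/1
Row 2: (2,0)+ 4/4 · (2,1)+ 6/7 · (2,2)+ 4/5 · (2,3)+ 3/4
Row 3: (3,0)+ 3/3 · (3,2)# 2/5 · (3,4)+ 4/5 · (3,5)+ 3/3
Row 4: (4,0)+ 1/1 · (4,2)# 2/2 · (4,3)# 2/4 · (4,4)+ 3/4 · (4,5)+ 3/3
The smallest same-type fraction is 2/5 at (3,2), which reduces to 2/5. Any threshold above that leaves this resident unsatisfied.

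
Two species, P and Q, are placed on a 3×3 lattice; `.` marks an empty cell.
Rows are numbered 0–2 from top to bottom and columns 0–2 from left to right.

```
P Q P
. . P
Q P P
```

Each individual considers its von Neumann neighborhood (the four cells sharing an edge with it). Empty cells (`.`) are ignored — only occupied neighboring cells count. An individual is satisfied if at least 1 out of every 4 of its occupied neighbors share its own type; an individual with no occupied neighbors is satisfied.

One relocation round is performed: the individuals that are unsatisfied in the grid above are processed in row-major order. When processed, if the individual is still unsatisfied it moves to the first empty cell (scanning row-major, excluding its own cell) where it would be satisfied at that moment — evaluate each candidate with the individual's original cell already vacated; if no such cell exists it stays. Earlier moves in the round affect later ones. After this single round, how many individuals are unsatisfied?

Initially unsatisfied (in order): (0,0), (0,1), (2,0).
  (0,0) → (1,1).
  (0,1) → (0,0).
  (2,0) → (0,1).
Resulting grid:
Q Q P
. P P
. P P
All satisfied now.

0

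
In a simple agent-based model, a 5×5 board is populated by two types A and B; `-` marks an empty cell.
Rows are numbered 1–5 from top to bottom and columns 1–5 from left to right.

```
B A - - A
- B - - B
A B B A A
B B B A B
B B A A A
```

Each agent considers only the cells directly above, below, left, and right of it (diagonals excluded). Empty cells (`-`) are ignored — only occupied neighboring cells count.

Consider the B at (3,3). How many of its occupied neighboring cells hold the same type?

2

Occupied neighbors of (3,3): (4,3)=B, (3,2)=B, (3,4)=A.
Same type (B): 2 of 3.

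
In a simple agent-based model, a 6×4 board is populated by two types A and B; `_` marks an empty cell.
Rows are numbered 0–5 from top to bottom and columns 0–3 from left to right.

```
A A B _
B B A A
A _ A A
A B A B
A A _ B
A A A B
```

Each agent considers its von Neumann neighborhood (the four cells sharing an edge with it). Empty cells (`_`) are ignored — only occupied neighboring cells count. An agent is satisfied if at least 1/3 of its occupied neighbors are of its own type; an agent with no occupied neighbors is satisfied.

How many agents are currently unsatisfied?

Row 0: (0,0)A 1/2 satisfied · (0,1)A 1/3 satisfied · (0,2)B 0/2 not
Row 1: (1,0)B 1/3 satisfied · (1,1)B 1/3 satisfied · (1,2)A 2/4 satisfied · (1,3)A 2/2 satisfied
Row 2: (2,0)A 1/2 satisfied · (2,2)A 3/3 satisfied · (2,3)A 2/3 satisfied
Row 3: (3,0)A 2/3 satisfied · (3,1)B 0/3 not · (3,2)A 1/3 satisfied · (3,3)B 1/3 satisfied
Row 4: (4,0)A 3/3 satisfied · (4,1)A 2/3 satisfied · (4,3)B 2/2 satisfied
Row 5: (5,0)A 2/2 satisfied · (5,1)A 3/3 satisfied · (5,2)A 1/2 satisfied · (5,3)B 1/2 satisfied
Unsatisfied: (0,2), (3,1) — 2 in total.

2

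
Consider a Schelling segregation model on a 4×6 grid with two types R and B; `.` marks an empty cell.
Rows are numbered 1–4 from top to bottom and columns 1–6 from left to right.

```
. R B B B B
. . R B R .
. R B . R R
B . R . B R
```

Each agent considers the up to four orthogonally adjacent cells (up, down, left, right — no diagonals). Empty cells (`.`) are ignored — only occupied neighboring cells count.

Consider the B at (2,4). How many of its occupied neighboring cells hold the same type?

Occupied neighbors of (2,4): (1,4)=B, (2,3)=R, (2,5)=R.
Same type (B): 1 of 3.

1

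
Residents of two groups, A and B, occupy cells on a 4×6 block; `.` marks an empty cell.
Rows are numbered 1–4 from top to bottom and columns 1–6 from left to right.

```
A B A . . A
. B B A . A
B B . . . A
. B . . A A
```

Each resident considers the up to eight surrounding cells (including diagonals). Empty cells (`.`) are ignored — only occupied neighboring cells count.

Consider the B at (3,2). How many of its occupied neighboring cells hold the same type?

4

Occupied neighbors of (3,2): (2,2)=B, (2,3)=B, (3,1)=B, (4,2)=B.
Same type (B): 4 of 4.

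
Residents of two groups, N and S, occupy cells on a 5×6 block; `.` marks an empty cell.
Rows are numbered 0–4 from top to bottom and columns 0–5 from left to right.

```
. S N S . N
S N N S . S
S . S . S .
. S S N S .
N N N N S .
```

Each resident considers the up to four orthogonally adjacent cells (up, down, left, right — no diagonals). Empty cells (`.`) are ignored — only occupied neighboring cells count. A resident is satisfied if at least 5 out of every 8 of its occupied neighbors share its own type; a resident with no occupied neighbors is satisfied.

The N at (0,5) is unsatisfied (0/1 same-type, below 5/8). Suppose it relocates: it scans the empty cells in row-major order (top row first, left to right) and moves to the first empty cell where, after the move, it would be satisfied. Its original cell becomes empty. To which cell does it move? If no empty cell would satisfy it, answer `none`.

none

Vacating (0,5). Empty cells in order:
  (0,0): 0/2 same-type → still unsatisfied.
  (0,4): 0/1 same-type → still unsatisfied.
  (1,4): 0/3 same-type → still unsatisfied.
  (2,1): 1/4 same-type → still unsatisfied.
  (2,3): 1/4 same-type → still unsatisfied.
  (2,5): 0/2 same-type → still unsatisfied.
  (3,0): 1/3 same-type → still unsatisfied.
  (3,5): 0/1 same-type → still unsatisfied.
  (4,5): 0/1 same-type → still unsatisfied.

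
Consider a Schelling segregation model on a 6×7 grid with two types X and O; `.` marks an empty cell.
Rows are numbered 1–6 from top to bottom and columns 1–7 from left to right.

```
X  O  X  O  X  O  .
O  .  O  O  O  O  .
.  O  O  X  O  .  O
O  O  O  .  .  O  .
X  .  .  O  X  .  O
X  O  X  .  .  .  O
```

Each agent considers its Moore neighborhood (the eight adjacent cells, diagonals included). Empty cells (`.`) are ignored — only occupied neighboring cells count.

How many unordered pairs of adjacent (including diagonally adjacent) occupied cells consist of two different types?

25

Scan each occupied cell's neighbors to the right and below (and the two forward diagonals) so each pair is counted once.
Row 1: X(1,1)–O(1,2)≠ X(1,1)–O(2,1)≠ O(1,2)–X(1,3)≠ O(1,2)–O(2,3)= O(1,2)–O(2,1)= X(1,3)–O(1,4)≠ X(1,3)–O(2,3)≠ X(1,3)–O(2,4)≠ O(1,4)–X(1,5)≠ O(1,4)–O(2,4)= O(1,4)–O(2,5)= O(1,4)–O(2,3)= X(1,5)–O(1,6)≠ X(1,5)–O(2,5)≠ X(1,5)–O(2,6)≠ X(1,5)–O(2,4)≠ O(1,6)–O(2,6)= O(1,6)–O(2,5)=  → 11/18 unlike.
Row 2: O(2,1)–O(3,2)= O(2,3)–O(2,4)= O(2,3)–O(3,3)= O(2,3)–X(3,4)≠ O(2,3)–O(3,2)= O(2,4)–O(2,5)= O(2,4)–X(3,4)≠ O(2,4)–O(3,5)= O(2,4)–O(3,3)= O(2,5)–O(2,6)= O(2,5)–O(3,5)= O(2,5)–X(3,4)≠ O(2,6)–O(3,7)= O(2,6)–O(3,5)=  → 3/14 unlike.
Row 3: O(3,2)–O(3,3)= O(3,2)–O(4,2)= O(3,2)–O(4,3)= O(3,2)–O(4,1)= O(3,3)–X(3,4)≠ O(3,3)–O(4,3)= O(3,3)–O(4,2)= X(3,4)–O(3,5)≠ X(3,4)–O(4,3)≠ O(3,5)–O(4,6)= O(3,7)–O(4,6)=  → 3/11 unlike.
Row 4: O(4,1)–O(4,2)= O(4,1)–X(5,1)≠ O(4,2)–O(4,3)= O(4,2)–X(5,1)≠ O(4,3)–O(5,4)= O(4,6)–O(5,7)= O(4,6)–X(5,5)≠  → 3/7 unlike.
Row 5: X(5,1)–X(6,1)= X(5,1)–O(6,2)≠ O(5,4)–X(5,5)≠ O(5,4)–X(6,3)≠ O(5,7)–O(6,7)=  → 3/5 unlike.
Row 6: X(6,1)–O(6,2)≠ O(6,2)–X(6,3)≠  → 2/2 unlike.
Total adjacent occupied pairs: 57; unlike-type pairs: 25.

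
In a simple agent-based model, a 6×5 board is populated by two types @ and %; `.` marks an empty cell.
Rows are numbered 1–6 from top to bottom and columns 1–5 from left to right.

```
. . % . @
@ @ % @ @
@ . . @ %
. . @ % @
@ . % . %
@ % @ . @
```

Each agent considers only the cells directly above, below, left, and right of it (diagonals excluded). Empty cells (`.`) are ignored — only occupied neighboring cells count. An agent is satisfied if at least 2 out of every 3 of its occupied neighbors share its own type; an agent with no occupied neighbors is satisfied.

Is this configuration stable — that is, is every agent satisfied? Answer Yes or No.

No

Row 1: (1,3)% 1/1 ok · (1,5)@ 1/1 ok
Row 2: (2,1)@ 2/2 ok · (2,2)@ 1/2 unhappy · (2,3)% 1/3 unhappy · (2,4)@ 2/3 ok · (2,5)@ 2/3 ok
Row 3: (3,1)@ 1/1 ok · (3,4)@ 1/3 unhappy · (3,5)% 0/3 unhappy
Row 4: (4,3)@ 0/2 unhappy · (4,4)% 0/3 unhappy · (4,5)@ 0/3 unhappy
Row 5: (5,1)@ 1/1 ok · (5,3)% 0/2 unhappy · (5,5)% 0/2 unhappy
Row 6: (6,1)@ 1/2 unhappy · (6,2)% 0/2 unhappy · (6,3)@ 0/2 unhappy · (6,5)@ 0/1 unhappy
For instance (2,2) has only 1/2 same-type neighbors, below 2/3.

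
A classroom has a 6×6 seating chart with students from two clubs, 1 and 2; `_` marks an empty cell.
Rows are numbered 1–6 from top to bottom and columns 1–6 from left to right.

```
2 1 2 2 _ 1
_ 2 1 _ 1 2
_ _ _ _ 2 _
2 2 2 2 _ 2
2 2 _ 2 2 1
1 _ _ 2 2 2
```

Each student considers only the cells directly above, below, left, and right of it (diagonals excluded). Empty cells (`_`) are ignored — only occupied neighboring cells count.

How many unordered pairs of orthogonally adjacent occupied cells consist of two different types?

12

Scan each occupied cell's neighbors to the right and below so each pair is counted once.
Row 1: 2(1,1)–1(1,2)≠ 1(1,2)–2(1,3)≠ 1(1,2)–2(2,2)≠ 2(1,3)–2(1,4)= 2(1,3)–1(2,3)≠ 1(1,6)–2(2,6)≠  → 5/6 unlike.
Row 2: 2(2,2)–1(2,3)≠ 1(2,5)–2(2,6)≠ 1(2,5)–2(3,5)≠  → 3/3 unlike.
Row 4: 2(4,1)–2(4,2)= 2(4,1)–2(5,1)= 2(4,2)–2(4,3)= 2(4,2)–2(5,2)= 2(4,3)–2(4,4)= 2(4,4)–2(5,4)= 2(4,6)–1(5,6)≠  → 1/7 unlike.
Row 5: 2(5,1)–2(5,2)= 2(5,1)–1(6,1)≠ 2(5,4)–2(5,5)= 2(5,4)–2(6,4)= 2(5,5)–1(5,6)≠ 2(5,5)–2(6,5)= 1(5,6)–2(6,6)≠  → 3/7 unlike.
Row 6: 2(6,4)–2(6,5)= 2(6,5)–2(6,6)=  → 0/2 unlike.
Total adjacent occupied pairs: 25; unlike-type pairs: 12.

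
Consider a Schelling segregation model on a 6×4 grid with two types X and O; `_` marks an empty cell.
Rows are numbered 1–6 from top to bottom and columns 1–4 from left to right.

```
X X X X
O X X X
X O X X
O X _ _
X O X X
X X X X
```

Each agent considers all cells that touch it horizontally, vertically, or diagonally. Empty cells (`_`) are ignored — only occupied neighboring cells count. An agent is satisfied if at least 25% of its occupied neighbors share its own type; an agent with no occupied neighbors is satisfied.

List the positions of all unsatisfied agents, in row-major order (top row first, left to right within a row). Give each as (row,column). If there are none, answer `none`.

(1,1)X 2/3 ok
(1,2)X 4/5 ok
(1,3)X 5/5 ok
(1,4)X 3/3 ok
(2,1)O 1/5 unhappy
(2,2)X 6/8 ok
(2,3)X 7/8 ok
(2,4)X 5/5 ok
(3,1)X 2/5 ok
(3,2)O 2/7 ok
(3,3)X 5/6 ok
(3,4)X 3/3 ok
(4,1)O 2/5 ok
(4,2)X 4/7 ok
(5,1)X 3/5 ok
(5,2)O 1/7 unhappy
(5,3)X 5/6 ok
(5,4)X 3/3 ok
(6,1)X 2/3 ok
(6,2)X 4/5 ok
(6,3)X 4/5 ok
(6,4)X 3/3 ok

(2,1), (5,2)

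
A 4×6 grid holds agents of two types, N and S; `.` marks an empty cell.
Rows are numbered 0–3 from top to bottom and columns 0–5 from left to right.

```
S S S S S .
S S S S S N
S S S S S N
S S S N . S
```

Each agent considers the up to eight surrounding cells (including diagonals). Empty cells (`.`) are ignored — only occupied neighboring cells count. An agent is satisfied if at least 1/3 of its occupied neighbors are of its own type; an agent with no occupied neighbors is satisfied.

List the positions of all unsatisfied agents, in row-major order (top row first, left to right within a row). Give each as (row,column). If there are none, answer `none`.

(0,0)S 3/3 ✓
(0,1)S 5/5 ✓
(0,2)S 5/5 ✓
(0,3)S 5/5 ✓
(0,4)S 3/4 ✓
(1,0)S 5/5 ✓
(1,1)S 8/8 ✓
(1,2)S 8/8 ✓
(1,3)S 8/8 ✓
(1,4)S 5/7 ✓
(1,5)N 1/4 ✗
(2,0)S 5/5 ✓
(2,1)S 8/8 ✓
(2,2)S 7/8 ✓
(2,3)S 6/7 ✓
(2,4)S 4/7 ✓
(2,5)N 1/4 ✗
(3,0)S 3/3 ✓
(3,1)S 5/5 ✓
(3,2)S 4/5 ✓
(3,3)N 0/4 ✗
(3,5)S 1/2 ✓

(1,5), (2,5), (3,3)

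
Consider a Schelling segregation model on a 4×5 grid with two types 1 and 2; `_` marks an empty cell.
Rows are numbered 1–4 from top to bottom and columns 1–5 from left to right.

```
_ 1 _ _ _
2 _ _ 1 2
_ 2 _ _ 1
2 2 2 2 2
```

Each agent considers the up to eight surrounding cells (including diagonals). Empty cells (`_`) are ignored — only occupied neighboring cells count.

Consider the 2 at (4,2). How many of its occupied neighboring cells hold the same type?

Occupied neighbors of (4,2): (3,2)=2, (4,1)=2, (4,3)=2.
Same type (2): 3 of 3.

3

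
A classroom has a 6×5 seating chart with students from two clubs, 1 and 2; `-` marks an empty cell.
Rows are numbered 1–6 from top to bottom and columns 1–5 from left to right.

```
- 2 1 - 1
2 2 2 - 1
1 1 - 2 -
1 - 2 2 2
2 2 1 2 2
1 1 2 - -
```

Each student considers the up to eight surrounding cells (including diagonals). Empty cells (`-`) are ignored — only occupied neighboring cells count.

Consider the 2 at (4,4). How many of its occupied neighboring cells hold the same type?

5

Occupied neighbors of (4,4): (3,4)=2, (4,3)=2, (4,5)=2, (5,3)=1, (5,4)=2, (5,5)=2.
Same type (2): 5 of 6.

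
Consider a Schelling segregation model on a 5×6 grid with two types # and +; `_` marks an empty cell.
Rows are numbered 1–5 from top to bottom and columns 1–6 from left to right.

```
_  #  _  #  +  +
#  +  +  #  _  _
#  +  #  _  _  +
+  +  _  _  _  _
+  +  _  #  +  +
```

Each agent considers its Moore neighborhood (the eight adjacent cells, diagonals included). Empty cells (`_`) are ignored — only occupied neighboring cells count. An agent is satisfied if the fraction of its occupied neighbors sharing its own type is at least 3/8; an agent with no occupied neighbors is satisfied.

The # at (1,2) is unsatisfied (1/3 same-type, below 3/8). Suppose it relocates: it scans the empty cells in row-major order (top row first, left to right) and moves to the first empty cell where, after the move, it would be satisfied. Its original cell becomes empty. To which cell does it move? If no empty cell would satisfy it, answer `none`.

(1,1)

Vacating (1,2). Empty cells in order:
  (1,1): 1/2 same-type → satisfied — stop here.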